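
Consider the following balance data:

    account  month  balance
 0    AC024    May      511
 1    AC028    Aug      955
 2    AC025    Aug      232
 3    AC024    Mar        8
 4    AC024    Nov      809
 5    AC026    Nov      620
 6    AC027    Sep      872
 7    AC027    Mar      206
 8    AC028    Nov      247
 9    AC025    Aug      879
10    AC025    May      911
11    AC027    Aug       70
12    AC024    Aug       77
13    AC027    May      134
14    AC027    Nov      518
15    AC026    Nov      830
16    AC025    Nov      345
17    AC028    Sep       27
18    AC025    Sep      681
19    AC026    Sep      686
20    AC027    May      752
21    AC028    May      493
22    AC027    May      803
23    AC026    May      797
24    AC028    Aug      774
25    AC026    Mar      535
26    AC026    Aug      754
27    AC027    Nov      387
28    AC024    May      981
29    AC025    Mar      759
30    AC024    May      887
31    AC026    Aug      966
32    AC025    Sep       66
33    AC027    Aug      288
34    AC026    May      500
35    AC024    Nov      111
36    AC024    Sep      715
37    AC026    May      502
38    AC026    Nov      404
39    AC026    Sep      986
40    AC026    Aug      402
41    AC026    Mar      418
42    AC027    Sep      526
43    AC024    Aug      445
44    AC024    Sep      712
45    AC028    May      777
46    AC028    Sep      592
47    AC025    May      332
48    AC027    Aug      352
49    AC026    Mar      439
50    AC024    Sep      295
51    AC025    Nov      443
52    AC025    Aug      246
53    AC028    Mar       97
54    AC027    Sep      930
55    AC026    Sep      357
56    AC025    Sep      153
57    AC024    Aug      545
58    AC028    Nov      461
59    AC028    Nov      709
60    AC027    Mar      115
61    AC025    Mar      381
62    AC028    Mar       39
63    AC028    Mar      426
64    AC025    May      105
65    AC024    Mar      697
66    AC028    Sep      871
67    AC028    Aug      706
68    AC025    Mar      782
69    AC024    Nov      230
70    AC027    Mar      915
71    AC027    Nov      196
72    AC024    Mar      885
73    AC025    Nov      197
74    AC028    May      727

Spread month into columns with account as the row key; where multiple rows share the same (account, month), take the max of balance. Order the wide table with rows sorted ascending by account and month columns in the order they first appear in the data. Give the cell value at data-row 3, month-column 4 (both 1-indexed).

With rows sorted ascending by account, row 3 is account=AC026. month columns in first-appearance order: May, Aug, Mar, Nov, Sep; column 4 is Nov.
Long rows with account=AC026, month=Nov: max(620, 830, 404) = 830.

830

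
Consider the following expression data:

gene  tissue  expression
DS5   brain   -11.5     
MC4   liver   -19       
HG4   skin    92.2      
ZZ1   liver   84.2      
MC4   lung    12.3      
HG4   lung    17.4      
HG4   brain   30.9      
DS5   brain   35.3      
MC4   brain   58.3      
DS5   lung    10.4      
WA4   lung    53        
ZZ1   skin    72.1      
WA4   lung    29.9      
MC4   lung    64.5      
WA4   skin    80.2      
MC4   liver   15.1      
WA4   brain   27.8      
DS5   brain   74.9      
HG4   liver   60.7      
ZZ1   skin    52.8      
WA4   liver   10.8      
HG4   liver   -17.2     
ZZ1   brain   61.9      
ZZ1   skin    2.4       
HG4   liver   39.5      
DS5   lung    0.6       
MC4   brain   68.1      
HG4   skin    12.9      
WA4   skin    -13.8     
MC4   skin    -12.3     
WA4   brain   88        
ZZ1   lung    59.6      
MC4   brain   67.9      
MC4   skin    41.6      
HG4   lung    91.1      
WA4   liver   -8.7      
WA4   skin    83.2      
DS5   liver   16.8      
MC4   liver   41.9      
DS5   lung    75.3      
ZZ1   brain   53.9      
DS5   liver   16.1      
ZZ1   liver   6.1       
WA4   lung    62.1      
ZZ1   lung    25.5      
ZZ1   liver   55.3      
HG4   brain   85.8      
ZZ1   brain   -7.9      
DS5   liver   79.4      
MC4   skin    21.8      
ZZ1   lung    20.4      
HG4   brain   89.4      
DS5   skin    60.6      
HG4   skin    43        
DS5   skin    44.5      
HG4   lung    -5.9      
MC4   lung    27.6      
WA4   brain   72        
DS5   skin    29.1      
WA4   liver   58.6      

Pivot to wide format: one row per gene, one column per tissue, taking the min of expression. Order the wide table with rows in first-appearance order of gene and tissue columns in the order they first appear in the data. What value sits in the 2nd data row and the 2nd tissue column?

With rows in first-appearance order of gene, row 2 is gene=MC4. tissue columns in first-appearance order: brain, liver, skin, lung; column 2 is liver.
Long rows with gene=MC4, tissue=liver: min(-19, 15.1, 41.9) = -19.

-19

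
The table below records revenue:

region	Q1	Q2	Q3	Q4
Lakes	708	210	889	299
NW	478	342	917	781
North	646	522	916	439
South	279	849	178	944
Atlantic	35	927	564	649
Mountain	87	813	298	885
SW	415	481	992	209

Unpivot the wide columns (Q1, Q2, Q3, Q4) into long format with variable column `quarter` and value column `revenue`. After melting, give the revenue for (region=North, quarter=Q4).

Unpivoting turns each (region, wide-column) pair into one long row.
The wide cell at row North, column Q4 holds 439, so the long row (North, Q4) has revenue=439.

439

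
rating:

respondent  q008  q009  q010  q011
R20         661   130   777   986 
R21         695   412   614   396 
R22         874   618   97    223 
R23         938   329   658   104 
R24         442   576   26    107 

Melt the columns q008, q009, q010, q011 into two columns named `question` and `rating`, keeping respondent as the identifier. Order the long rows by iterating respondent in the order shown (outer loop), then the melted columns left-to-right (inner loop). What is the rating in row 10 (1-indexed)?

618

20 rows total (5 × 4). Row 10: index ⌊(10-1)/4⌋ = 2 into respondent → R22; (10-1) mod 4 = 1 into the melted columns → q009.
So row 10 is (R22, q009, 618); rating = 618.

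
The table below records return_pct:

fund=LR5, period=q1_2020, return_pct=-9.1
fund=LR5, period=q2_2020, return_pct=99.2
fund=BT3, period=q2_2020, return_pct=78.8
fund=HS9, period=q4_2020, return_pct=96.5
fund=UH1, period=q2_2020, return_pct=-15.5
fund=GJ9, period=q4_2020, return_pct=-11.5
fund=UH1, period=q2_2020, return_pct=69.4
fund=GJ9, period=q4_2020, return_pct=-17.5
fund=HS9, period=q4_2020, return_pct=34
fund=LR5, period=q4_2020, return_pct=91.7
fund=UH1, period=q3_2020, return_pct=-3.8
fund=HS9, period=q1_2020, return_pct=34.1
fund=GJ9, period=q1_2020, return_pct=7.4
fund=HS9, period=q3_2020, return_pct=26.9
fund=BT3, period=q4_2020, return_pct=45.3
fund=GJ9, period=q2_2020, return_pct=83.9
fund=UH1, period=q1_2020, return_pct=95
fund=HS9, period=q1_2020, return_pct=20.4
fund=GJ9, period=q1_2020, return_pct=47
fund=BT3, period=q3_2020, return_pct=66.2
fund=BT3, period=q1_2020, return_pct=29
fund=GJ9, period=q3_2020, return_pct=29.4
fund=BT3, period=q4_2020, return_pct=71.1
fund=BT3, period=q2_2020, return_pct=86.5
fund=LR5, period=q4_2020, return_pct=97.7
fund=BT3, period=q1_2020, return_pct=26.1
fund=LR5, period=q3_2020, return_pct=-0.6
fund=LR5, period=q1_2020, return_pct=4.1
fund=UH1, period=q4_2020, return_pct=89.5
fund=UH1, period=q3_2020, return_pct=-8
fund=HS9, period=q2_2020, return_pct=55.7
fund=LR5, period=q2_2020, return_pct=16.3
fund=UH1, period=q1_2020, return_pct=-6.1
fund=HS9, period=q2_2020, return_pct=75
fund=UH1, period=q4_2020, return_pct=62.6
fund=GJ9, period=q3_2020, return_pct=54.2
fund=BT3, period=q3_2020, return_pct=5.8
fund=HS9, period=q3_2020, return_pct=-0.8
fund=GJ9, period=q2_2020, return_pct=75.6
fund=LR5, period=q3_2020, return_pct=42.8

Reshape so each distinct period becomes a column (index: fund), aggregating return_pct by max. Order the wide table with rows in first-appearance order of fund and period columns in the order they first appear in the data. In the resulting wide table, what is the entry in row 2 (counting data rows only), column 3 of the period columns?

With rows in first-appearance order of fund, row 2 is fund=BT3. period columns in first-appearance order: q1_2020, q2_2020, q4_2020, q3_2020; column 3 is q4_2020.
Long rows with fund=BT3, period=q4_2020: max(45.3, 71.1) = 71.1.

71.1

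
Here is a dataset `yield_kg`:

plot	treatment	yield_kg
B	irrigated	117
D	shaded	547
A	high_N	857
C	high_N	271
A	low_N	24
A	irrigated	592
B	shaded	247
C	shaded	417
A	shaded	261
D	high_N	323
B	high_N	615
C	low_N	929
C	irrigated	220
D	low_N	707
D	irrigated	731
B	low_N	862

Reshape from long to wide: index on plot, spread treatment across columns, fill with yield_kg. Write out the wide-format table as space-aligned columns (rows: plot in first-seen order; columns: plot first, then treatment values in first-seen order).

Columns: plot plus the 4 distinct treatment values (irrigated, shaded, high_N, low_N).
For example, row B column irrigated takes yield_kg=117 from the long row (B, irrigated).

plot  irrigated  shaded  high_N  low_N
B     117        247     615     862  
D     731        547     323     707  
A     592        261     857     24   
C     220        417     271     929  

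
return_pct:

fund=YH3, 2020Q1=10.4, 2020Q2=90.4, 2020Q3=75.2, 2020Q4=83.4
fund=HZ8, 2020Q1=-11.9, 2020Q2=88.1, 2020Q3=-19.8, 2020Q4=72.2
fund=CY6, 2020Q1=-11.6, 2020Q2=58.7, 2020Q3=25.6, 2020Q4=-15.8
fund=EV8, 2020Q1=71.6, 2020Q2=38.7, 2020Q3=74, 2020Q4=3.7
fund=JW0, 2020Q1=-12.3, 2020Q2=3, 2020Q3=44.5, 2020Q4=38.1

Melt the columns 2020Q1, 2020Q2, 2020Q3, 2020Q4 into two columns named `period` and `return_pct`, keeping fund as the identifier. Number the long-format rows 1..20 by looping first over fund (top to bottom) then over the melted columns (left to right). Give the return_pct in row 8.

72.2

20 rows total (5 × 4). Row 8: index ⌊(8-1)/4⌋ = 1 into fund → HZ8; (8-1) mod 4 = 3 into the melted columns → 2020Q4.
So row 8 is (HZ8, 2020Q4, 72.2); return_pct = 72.2.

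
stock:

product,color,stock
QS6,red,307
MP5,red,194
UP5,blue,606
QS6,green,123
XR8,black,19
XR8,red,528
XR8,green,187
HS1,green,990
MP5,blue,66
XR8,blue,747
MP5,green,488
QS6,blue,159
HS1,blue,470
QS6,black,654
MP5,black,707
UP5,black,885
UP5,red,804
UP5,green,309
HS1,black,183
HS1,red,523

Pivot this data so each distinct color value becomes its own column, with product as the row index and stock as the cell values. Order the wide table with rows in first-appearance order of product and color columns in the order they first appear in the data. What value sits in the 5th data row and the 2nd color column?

With rows in first-appearance order of product, row 5 is product=HS1. color columns in first-appearance order: red, blue, green, black; column 2 is blue.
Long rows with product=HS1, color=blue: stock = 470.

470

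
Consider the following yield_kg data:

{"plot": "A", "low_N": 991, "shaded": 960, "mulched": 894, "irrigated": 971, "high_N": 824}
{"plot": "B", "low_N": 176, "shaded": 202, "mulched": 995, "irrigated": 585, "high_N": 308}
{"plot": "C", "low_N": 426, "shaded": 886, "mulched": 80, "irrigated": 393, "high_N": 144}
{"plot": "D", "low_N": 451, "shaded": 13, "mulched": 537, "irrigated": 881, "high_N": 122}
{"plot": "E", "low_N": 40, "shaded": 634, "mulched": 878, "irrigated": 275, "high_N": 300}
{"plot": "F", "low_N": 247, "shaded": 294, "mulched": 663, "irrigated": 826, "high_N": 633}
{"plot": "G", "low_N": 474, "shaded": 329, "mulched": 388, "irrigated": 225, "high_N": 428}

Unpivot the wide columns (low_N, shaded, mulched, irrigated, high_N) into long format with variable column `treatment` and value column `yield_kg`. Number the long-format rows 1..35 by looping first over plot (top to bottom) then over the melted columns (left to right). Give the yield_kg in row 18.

35 rows total (7 × 5). Row 18: index ⌊(18-1)/5⌋ = 3 into plot → D; (18-1) mod 5 = 2 into the melted columns → mulched.
So row 18 is (D, mulched, 537); yield_kg = 537.

537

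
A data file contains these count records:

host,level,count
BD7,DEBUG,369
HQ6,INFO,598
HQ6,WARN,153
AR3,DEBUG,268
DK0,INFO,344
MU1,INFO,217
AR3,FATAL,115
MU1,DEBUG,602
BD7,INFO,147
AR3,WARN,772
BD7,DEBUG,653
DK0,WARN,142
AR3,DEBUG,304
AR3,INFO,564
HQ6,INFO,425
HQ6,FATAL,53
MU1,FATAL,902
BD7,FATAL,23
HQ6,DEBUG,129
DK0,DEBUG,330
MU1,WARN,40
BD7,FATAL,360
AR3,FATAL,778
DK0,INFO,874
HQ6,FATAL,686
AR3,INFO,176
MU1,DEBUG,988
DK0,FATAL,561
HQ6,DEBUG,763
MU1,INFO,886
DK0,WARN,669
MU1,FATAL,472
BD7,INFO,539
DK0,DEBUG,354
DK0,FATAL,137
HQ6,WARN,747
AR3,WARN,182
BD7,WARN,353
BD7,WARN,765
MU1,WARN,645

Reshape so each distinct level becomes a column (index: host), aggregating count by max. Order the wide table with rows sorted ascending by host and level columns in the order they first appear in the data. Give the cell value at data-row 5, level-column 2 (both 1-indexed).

With rows sorted ascending by host, row 5 is host=MU1. level columns in first-appearance order: DEBUG, INFO, WARN, FATAL; column 2 is INFO.
Long rows with host=MU1, level=INFO: max(217, 886) = 886.

886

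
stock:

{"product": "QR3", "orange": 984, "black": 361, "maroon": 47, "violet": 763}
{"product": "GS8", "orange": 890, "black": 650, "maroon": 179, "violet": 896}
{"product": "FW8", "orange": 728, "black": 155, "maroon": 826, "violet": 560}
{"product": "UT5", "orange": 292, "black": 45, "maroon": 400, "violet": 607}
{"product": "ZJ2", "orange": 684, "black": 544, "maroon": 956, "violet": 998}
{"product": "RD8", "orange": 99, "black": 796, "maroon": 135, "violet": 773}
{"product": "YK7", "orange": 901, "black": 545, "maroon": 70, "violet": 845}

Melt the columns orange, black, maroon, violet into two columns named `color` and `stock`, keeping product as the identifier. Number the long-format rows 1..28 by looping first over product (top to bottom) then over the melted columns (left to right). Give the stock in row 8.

896

28 rows total (7 × 4). Row 8: index ⌊(8-1)/4⌋ = 1 into product → GS8; (8-1) mod 4 = 3 into the melted columns → violet.
So row 8 is (GS8, violet, 896); stock = 896.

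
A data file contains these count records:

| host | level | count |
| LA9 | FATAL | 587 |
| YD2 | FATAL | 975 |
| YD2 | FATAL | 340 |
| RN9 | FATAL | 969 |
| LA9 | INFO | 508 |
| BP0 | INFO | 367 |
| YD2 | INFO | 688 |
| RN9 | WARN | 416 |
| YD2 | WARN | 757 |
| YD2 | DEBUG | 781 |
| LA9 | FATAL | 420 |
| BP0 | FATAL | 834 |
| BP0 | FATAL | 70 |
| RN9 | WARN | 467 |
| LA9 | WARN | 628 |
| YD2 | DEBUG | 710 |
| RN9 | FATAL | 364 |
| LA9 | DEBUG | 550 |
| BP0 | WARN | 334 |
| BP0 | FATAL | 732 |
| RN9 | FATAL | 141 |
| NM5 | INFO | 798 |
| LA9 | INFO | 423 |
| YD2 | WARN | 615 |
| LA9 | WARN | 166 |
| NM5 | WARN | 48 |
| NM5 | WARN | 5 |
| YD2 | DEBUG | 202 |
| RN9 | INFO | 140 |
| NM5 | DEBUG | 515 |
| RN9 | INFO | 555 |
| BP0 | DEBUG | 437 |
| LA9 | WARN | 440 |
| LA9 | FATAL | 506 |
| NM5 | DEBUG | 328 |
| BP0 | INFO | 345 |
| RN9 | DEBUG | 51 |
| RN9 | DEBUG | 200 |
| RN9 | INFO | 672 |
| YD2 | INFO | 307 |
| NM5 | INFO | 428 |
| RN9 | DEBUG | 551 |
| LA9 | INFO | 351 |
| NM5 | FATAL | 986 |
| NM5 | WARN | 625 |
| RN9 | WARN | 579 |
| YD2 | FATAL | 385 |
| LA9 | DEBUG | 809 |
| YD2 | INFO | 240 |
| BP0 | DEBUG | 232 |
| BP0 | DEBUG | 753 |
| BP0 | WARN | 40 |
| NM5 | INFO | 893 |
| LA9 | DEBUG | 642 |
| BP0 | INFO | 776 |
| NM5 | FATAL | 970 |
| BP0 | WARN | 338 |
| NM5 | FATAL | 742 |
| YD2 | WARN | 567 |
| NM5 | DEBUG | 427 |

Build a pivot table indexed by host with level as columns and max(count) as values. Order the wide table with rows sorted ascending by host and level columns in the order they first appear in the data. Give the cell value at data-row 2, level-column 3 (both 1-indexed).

With rows sorted ascending by host, row 2 is host=LA9. level columns in first-appearance order: FATAL, INFO, WARN, DEBUG; column 3 is WARN.
Long rows with host=LA9, level=WARN: max(628, 166, 440) = 628.

628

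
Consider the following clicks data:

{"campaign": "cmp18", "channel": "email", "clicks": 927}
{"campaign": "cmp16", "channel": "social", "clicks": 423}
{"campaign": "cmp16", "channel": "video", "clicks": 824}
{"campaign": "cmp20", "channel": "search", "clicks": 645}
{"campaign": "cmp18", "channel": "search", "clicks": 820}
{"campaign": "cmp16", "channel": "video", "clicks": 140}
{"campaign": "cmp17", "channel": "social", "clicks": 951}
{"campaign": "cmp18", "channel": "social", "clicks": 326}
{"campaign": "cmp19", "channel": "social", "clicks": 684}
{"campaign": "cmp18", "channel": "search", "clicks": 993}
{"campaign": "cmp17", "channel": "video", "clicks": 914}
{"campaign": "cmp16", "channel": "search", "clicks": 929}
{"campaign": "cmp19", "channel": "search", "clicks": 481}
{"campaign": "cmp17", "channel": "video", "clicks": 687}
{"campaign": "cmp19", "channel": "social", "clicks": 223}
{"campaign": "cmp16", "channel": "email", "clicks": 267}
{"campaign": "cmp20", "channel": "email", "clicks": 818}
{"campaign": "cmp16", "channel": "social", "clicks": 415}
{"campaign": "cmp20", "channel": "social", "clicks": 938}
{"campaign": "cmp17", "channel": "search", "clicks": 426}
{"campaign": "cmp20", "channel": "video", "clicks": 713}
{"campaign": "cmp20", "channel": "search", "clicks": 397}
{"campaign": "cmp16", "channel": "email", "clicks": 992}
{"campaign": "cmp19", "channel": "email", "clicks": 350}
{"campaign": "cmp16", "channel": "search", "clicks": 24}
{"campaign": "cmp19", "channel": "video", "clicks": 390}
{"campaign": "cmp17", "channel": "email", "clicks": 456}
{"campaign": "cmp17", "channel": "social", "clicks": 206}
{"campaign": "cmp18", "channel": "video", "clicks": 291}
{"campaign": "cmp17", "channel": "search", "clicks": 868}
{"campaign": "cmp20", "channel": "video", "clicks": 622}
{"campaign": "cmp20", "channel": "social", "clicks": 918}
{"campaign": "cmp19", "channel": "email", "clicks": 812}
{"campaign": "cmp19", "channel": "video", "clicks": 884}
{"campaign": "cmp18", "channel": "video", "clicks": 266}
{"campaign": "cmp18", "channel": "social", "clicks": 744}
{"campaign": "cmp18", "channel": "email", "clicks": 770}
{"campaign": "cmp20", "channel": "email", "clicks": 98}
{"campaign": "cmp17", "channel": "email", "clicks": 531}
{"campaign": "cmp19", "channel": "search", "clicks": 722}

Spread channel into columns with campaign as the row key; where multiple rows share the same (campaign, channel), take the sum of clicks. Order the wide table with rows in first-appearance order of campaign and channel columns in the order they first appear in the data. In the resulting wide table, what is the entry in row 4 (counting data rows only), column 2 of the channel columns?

With rows in first-appearance order of campaign, row 4 is campaign=cmp17. channel columns in first-appearance order: email, social, video, search; column 2 is social.
Long rows with campaign=cmp17, channel=social: 951 + 206 = 1157.

1157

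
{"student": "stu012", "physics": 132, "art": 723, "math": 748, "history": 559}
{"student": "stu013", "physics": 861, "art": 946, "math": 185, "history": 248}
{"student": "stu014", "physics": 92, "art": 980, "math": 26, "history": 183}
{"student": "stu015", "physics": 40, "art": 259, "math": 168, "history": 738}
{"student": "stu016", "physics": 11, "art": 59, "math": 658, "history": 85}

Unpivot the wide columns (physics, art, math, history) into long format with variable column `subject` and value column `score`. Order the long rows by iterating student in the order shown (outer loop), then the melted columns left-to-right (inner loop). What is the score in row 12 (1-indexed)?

20 rows total (5 × 4). Row 12: index ⌊(12-1)/4⌋ = 2 into student → stu014; (12-1) mod 4 = 3 into the melted columns → history.
So row 12 is (stu014, history, 183); score = 183.

183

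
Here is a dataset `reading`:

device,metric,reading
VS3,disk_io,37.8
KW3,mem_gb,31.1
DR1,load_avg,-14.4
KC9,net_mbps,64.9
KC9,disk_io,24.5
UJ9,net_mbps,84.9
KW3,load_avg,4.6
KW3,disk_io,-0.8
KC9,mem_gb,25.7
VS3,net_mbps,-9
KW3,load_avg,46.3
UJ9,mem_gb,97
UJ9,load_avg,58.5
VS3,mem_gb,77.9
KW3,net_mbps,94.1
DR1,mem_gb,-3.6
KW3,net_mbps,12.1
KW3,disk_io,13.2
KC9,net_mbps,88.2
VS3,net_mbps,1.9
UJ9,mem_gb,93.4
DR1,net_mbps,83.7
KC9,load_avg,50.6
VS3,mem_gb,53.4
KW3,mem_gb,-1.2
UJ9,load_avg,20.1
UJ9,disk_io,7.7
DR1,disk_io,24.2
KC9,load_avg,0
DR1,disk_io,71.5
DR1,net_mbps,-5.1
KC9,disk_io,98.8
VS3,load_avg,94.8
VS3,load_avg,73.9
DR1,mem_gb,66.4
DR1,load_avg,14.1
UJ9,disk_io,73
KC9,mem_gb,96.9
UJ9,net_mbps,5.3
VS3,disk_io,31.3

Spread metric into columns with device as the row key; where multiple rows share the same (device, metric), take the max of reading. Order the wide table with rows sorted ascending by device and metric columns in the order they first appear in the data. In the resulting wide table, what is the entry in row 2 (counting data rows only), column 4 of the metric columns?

88.2

With rows sorted ascending by device, row 2 is device=KC9. metric columns in first-appearance order: disk_io, mem_gb, load_avg, net_mbps; column 4 is net_mbps.
Long rows with device=KC9, metric=net_mbps: max(64.9, 88.2) = 88.2.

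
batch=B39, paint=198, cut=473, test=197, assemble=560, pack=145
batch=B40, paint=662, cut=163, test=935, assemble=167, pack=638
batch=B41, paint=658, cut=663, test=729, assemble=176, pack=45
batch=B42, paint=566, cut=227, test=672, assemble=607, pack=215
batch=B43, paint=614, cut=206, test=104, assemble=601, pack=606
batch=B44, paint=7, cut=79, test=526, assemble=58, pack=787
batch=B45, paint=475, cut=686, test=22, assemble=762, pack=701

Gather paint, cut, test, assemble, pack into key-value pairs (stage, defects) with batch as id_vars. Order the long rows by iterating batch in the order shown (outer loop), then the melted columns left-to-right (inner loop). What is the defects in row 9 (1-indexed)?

167

35 rows total (7 × 5). Row 9: index ⌊(9-1)/5⌋ = 1 into batch → B40; (9-1) mod 5 = 3 into the melted columns → assemble.
So row 9 is (B40, assemble, 167); defects = 167.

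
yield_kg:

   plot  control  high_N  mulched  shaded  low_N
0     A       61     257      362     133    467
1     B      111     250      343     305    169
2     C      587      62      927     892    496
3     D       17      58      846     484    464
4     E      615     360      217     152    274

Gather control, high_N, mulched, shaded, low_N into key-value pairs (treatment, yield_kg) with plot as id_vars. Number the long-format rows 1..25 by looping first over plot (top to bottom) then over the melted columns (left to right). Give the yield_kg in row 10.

169

25 rows total (5 × 5). Row 10: index ⌊(10-1)/5⌋ = 1 into plot → B; (10-1) mod 5 = 4 into the melted columns → low_N.
So row 10 is (B, low_N, 169); yield_kg = 169.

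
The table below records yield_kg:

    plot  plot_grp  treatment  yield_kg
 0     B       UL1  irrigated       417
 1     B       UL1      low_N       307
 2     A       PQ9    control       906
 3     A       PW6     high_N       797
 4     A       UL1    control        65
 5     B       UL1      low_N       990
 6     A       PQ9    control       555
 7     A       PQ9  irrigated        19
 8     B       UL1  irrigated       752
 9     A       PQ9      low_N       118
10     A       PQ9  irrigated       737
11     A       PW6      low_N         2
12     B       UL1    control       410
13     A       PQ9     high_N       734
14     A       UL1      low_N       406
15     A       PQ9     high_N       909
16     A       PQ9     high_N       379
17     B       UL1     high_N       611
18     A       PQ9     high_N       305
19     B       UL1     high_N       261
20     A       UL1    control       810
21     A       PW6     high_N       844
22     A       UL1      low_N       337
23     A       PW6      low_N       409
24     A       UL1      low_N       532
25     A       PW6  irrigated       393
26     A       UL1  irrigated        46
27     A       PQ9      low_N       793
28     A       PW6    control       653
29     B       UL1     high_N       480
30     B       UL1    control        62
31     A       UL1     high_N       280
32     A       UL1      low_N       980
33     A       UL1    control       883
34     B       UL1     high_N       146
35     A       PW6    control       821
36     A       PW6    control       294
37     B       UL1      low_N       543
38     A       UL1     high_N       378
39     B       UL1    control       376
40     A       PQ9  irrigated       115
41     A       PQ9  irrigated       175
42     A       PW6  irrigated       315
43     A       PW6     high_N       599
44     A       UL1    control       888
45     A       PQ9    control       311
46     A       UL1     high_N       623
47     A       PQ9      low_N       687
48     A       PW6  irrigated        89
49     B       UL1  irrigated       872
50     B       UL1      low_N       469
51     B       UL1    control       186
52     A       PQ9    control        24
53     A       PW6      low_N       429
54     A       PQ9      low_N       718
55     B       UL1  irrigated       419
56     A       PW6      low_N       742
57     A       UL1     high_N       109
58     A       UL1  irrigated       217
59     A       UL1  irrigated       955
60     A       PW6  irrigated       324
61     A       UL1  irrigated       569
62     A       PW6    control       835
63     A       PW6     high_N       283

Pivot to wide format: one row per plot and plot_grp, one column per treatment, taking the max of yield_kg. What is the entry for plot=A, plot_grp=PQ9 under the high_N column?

Rows with plot=A, plot_grp=PQ9 and treatment=high_N: yield_kg values are 734, 909, 379, 305.
max(734, 909, 379, 305) = 909.

909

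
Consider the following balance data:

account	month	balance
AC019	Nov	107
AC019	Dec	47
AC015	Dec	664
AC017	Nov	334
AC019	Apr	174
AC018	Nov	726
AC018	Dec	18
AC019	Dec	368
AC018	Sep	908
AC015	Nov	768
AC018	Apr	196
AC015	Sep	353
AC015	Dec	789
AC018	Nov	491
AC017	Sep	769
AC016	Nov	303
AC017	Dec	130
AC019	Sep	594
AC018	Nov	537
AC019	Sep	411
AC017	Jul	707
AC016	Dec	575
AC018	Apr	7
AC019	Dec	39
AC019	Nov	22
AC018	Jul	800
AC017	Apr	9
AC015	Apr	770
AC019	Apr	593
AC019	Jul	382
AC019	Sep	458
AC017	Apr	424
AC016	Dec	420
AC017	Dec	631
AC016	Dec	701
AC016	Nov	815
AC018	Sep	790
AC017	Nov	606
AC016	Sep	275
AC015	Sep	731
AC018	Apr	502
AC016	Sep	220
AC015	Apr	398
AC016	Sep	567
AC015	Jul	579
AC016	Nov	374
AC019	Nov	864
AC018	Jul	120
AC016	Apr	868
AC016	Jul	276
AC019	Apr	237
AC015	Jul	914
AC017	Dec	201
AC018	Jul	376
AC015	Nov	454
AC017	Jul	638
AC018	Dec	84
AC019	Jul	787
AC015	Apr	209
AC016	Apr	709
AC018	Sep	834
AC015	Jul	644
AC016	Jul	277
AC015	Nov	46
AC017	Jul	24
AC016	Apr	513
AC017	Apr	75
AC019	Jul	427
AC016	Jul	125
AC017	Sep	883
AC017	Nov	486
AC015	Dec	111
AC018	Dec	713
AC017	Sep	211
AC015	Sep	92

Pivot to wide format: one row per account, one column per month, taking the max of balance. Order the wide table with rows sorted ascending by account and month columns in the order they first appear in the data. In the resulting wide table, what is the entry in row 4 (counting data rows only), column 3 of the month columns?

With rows sorted ascending by account, row 4 is account=AC018. month columns in first-appearance order: Nov, Dec, Apr, Sep, Jul; column 3 is Apr.
Long rows with account=AC018, month=Apr: max(196, 7, 502) = 502.

502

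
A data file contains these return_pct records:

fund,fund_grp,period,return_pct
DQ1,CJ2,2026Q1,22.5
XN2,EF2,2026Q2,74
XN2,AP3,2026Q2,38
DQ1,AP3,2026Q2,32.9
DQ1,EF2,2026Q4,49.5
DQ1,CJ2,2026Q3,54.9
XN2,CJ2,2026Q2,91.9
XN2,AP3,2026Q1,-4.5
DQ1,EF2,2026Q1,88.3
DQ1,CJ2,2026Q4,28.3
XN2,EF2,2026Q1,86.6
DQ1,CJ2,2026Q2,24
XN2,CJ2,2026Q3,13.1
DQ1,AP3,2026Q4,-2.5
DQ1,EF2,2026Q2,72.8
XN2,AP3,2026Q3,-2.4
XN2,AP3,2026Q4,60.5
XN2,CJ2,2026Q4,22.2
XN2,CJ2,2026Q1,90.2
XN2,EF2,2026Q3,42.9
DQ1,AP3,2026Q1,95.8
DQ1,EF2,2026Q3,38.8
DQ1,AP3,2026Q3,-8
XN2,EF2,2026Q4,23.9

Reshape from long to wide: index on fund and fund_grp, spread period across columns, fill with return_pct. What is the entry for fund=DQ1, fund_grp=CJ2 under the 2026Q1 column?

22.5

Wide layout: rows indexed by fund and fund_grp, columns are the 4 distinct period values (2026Q1, 2026Q2, 2026Q4, 2026Q3).
Cell (fund=DQ1, fund_grp=CJ2, period=2026Q1) draws from the long row where fund=DQ1, fund_grp=CJ2 and period=2026Q1, which has return_pct=22.5.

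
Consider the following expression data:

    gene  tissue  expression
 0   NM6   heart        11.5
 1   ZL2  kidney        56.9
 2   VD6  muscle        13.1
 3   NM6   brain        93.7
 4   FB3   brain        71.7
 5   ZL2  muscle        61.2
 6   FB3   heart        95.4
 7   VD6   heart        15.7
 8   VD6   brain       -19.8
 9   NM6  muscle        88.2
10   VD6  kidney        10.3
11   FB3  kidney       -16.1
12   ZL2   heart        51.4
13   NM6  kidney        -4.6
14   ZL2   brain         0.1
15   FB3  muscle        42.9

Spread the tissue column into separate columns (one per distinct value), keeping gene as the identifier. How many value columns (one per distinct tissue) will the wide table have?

4 distinct tissue values: muscle, brain, kidney, heart.

4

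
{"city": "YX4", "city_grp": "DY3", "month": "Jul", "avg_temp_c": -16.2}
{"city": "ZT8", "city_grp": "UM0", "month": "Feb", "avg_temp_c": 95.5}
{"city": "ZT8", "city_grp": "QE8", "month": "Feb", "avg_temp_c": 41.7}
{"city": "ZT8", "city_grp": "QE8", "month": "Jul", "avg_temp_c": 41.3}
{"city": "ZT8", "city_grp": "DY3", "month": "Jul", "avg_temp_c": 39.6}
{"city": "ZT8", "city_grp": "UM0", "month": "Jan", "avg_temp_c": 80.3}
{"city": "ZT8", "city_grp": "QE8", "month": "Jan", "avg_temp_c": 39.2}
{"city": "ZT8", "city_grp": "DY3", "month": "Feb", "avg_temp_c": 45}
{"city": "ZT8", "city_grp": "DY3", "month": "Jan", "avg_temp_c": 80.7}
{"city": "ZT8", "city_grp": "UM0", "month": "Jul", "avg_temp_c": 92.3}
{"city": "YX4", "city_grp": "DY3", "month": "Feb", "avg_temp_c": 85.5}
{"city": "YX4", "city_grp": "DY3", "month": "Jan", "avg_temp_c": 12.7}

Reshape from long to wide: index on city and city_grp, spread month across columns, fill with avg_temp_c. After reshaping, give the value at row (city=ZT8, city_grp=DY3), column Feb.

Wide layout: rows indexed by city and city_grp, columns are the 3 distinct month values (Jul, Feb, Jan).
Cell (city=ZT8, city_grp=DY3, month=Feb) draws from the long row where city=ZT8, city_grp=DY3 and month=Feb, which has avg_temp_c=45.

45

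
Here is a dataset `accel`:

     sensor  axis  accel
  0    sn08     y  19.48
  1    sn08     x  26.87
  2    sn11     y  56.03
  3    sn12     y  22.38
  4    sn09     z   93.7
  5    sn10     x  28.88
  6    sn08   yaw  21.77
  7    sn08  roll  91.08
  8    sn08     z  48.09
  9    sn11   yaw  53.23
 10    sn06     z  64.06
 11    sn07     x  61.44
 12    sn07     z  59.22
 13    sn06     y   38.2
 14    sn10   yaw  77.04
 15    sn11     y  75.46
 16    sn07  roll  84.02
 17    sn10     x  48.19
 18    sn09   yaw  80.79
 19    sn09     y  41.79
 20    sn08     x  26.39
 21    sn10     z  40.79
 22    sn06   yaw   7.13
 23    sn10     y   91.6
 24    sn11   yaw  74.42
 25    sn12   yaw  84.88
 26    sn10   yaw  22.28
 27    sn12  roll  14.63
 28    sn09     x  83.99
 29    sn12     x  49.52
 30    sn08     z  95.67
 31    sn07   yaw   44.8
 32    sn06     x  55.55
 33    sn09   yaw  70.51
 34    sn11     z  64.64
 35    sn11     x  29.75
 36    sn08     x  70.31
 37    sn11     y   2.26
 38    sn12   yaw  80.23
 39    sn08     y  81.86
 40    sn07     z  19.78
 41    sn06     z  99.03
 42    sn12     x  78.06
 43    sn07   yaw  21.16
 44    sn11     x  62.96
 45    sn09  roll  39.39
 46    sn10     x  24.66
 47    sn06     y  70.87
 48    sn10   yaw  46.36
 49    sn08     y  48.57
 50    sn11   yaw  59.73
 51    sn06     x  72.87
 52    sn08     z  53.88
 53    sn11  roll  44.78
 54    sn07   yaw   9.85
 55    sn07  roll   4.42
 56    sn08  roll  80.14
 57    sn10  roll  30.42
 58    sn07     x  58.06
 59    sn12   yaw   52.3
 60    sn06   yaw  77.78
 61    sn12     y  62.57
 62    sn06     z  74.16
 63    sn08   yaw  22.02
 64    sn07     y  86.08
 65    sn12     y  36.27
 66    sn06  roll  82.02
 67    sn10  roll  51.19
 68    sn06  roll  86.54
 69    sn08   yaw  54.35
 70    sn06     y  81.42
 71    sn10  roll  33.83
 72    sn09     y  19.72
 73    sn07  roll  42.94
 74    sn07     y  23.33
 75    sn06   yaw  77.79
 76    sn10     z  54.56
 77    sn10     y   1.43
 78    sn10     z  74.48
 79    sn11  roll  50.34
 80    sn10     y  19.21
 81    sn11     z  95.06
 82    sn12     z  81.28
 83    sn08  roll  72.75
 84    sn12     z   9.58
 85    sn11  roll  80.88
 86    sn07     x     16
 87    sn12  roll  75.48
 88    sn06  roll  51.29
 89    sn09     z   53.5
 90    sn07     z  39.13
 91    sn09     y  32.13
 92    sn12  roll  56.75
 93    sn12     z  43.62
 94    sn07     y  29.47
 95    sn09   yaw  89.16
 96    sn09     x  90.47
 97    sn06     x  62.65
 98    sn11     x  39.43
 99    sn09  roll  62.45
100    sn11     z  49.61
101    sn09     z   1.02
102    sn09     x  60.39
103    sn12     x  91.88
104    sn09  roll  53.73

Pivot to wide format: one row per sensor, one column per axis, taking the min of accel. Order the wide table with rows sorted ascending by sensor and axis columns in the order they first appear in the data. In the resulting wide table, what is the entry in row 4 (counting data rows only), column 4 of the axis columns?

70.51

With rows sorted ascending by sensor, row 4 is sensor=sn09. axis columns in first-appearance order: y, x, z, yaw, roll; column 4 is yaw.
Long rows with sensor=sn09, axis=yaw: min(80.79, 70.51, 89.16) = 70.51.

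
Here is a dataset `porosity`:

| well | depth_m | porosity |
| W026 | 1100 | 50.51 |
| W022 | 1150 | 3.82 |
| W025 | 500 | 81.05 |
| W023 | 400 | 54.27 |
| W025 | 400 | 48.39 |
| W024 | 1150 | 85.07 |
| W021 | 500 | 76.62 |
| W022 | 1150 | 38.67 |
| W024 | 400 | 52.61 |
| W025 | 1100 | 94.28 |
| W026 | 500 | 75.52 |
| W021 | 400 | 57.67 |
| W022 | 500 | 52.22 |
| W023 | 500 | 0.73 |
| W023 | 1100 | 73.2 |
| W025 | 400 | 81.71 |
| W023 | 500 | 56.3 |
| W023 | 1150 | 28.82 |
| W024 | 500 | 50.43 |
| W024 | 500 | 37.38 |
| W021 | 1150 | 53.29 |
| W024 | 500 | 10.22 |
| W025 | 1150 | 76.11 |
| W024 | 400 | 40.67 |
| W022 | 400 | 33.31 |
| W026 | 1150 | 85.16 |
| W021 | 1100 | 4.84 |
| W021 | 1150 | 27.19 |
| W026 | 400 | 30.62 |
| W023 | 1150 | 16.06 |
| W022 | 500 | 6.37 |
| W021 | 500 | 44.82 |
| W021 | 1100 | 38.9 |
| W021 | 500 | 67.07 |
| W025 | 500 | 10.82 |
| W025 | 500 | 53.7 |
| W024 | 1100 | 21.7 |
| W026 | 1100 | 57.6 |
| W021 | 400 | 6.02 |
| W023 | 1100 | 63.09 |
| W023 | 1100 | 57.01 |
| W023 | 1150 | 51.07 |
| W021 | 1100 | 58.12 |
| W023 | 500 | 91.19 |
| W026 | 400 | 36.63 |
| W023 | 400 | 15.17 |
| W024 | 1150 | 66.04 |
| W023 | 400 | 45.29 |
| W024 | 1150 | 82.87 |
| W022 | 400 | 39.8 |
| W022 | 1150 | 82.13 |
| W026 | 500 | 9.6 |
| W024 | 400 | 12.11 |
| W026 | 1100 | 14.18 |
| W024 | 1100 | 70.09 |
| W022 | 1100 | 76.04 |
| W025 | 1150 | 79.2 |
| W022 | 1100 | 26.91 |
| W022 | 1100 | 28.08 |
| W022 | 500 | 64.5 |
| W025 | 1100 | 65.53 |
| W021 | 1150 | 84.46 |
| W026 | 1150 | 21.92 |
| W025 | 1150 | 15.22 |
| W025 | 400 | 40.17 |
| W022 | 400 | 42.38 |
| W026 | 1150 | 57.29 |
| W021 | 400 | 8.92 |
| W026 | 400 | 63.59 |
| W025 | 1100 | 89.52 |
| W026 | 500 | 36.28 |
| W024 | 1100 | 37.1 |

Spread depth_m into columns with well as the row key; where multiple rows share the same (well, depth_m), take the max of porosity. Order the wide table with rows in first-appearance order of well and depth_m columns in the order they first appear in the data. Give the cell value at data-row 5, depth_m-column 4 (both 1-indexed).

With rows in first-appearance order of well, row 5 is well=W024. depth_m columns in first-appearance order: 1100, 1150, 500, 400; column 4 is 400.
Long rows with well=W024, depth_m=400: max(52.61, 40.67, 12.11) = 52.61.

52.61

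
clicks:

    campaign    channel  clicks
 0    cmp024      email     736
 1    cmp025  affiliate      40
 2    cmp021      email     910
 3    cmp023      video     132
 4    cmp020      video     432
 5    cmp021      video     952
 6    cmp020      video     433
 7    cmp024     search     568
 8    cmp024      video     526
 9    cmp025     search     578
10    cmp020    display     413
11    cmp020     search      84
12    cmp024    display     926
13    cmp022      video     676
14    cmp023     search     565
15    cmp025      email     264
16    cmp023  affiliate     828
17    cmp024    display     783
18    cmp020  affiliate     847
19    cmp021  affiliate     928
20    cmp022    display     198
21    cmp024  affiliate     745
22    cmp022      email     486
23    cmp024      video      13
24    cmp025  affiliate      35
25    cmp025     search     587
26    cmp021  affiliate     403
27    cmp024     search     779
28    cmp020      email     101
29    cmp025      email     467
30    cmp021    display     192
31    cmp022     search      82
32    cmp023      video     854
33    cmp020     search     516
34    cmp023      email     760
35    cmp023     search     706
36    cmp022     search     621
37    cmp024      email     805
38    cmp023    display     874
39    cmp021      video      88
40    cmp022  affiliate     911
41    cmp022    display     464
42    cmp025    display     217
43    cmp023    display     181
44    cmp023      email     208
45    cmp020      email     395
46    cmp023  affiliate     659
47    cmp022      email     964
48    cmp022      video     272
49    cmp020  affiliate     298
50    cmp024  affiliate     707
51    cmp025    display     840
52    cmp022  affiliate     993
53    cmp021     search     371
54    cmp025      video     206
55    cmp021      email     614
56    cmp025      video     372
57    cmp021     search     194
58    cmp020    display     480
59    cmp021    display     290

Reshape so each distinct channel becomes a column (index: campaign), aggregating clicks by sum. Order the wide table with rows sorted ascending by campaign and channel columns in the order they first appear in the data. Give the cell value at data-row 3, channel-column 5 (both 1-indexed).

With rows sorted ascending by campaign, row 3 is campaign=cmp022. channel columns in first-appearance order: email, affiliate, video, search, display; column 5 is display.
Long rows with campaign=cmp022, channel=display: 198 + 464 = 662.

662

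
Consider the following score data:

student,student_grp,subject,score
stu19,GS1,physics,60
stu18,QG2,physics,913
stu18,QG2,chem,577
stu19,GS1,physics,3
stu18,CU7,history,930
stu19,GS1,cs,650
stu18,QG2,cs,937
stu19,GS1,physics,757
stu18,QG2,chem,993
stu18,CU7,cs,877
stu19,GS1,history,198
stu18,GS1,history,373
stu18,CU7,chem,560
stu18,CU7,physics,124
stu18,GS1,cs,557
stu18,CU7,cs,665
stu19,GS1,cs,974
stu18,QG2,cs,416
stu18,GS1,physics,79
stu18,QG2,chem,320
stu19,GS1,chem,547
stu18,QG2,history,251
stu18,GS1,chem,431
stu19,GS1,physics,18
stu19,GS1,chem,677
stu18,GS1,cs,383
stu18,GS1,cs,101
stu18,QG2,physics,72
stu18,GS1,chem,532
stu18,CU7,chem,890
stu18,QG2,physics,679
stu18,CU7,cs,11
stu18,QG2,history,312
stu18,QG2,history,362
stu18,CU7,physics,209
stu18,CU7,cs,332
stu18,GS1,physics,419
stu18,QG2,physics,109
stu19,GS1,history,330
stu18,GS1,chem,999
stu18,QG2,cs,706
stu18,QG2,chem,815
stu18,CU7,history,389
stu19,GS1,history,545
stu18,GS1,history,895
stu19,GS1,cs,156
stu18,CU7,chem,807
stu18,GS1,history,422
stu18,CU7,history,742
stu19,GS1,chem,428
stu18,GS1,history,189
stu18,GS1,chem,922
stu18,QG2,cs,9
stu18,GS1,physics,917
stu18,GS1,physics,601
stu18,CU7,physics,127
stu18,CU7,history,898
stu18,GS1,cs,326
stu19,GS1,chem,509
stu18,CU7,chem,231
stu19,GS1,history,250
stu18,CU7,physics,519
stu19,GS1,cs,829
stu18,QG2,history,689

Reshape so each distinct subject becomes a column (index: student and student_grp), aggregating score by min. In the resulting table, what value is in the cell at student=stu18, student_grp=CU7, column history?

Rows with student=stu18, student_grp=CU7 and subject=history: score values are 930, 389, 742, 898.
min(930, 389, 742, 898) = 389.

389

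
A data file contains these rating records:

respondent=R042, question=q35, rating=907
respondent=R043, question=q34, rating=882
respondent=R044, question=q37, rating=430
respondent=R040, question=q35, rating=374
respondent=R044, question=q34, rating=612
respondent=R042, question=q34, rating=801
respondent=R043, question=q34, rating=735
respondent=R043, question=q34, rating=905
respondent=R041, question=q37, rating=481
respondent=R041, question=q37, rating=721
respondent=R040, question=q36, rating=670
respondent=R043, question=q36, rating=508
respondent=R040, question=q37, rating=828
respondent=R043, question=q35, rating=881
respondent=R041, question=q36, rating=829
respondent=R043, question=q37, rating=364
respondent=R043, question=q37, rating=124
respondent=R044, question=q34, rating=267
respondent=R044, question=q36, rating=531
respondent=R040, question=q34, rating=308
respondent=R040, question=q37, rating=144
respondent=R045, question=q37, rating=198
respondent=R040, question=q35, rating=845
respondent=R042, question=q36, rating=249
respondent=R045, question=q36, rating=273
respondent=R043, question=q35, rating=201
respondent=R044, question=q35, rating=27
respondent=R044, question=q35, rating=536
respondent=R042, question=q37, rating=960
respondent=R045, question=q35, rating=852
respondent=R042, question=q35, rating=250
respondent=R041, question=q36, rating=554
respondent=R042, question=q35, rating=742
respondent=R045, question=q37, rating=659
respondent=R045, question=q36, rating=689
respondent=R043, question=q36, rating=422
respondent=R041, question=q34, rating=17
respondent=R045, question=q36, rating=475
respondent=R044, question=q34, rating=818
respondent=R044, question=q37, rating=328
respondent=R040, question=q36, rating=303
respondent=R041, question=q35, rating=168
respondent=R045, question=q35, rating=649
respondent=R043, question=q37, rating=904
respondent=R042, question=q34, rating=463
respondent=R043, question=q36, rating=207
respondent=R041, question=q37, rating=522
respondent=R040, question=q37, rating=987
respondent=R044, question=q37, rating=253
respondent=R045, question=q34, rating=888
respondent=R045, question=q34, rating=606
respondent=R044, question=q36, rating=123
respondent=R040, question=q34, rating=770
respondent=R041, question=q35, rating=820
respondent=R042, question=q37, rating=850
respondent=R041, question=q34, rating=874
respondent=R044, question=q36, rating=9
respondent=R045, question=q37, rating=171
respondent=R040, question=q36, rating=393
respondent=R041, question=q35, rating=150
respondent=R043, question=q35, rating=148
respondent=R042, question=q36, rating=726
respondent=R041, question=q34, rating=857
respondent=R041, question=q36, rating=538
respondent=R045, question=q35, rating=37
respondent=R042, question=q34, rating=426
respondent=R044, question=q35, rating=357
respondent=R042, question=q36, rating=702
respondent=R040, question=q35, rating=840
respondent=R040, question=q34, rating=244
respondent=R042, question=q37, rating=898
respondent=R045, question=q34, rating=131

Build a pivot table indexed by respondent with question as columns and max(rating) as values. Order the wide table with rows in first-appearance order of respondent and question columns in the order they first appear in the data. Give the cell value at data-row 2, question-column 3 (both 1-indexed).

With rows in first-appearance order of respondent, row 2 is respondent=R043. question columns in first-appearance order: q35, q34, q37, q36; column 3 is q37.
Long rows with respondent=R043, question=q37: max(364, 124, 904) = 904.

904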